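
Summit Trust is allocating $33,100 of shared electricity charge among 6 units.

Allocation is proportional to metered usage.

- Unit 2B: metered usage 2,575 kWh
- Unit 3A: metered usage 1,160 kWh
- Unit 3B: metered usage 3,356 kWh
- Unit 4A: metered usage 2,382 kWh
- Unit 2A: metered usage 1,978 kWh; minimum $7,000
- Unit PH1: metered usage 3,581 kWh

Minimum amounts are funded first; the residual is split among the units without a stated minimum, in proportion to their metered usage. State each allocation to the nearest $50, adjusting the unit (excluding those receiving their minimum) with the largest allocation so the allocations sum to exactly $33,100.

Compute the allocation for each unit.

Guaranteed amounts: Unit 2A $7,000. Residual $26,100.
Residual split over remaining metered usage 13,054: Unit 2B 5,148.42 → $5,150; Unit 3A 2,319.29 → $2,300; Unit 3B 6,709.94 → $6,700; Unit 4A 4,762.54 → $4,750; Unit PH1 7,159.81 → $7,150.
Rounding difference +$50 applied to Unit PH1 → $7,200.

Unit 2B: $5,150 | Unit 3A: $2,300 | Unit 3B: $6,700 | Unit 4A: $4,750 | Unit 2A: $7,000 | Unit PH1: $7,200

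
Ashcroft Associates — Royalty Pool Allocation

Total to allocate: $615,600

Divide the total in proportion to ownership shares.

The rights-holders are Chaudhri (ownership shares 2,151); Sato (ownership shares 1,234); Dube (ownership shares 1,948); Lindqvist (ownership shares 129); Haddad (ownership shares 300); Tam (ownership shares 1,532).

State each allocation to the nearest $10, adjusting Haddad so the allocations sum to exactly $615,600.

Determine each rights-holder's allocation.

Sum of ownership shares: 7,294.
Unrounded shares: Chaudhri 2,151/7,294 × $615,600 = 181,540.39; Sato 1,234/7,294 × $615,600 = 104,147.30; Dube 1,948/7,294 × $615,600 = 164,407.57; Lindqvist 129/7,294 × $615,600 = 10,887.36; Haddad 300/7,294 × $615,600 = 25,319.44; Tam 1,532/7,294 × $615,600 = 129,297.94.
After rounding ($10): Chaudhri $181,540; Sato $104,150; Dube $164,410; Lindqvist $10,890; Haddad $25,320; Tam $129,300. Sum = $615,610.
Difference $615,600 − $615,610 = −$10 applied to Haddad: Haddad becomes $25,310.

Chaudhri: $181,540 | Sato: $104,150 | Dube: $164,410 | Lindqvist: $10,890 | Haddad: $25,310 | Tam: $129,300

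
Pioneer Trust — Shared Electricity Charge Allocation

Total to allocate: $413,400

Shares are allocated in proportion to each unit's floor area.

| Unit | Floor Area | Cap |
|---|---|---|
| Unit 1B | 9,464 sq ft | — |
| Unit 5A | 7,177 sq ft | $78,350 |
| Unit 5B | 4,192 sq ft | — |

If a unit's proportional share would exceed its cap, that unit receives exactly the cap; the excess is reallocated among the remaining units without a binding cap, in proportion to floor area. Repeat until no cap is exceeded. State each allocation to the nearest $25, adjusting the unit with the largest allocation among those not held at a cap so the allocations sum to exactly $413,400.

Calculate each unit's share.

Unit 1B: $232,200 | Unit 5A: $78,350 | Unit 5B: $102,850

Combined floor area = 20,833.
Unconstrained shares: Unit 1B 187,799.05; Unit 5A 142,416.93; Unit 5B 83,184.03.
Cap binds for Unit 5A ($78,350); residual $335,050 reallocated over remaining floor area 13,656.
Redistributed shares: Unit 1B 232,199.27 → $232,200; Unit 5B 102,850.73 → $102,850.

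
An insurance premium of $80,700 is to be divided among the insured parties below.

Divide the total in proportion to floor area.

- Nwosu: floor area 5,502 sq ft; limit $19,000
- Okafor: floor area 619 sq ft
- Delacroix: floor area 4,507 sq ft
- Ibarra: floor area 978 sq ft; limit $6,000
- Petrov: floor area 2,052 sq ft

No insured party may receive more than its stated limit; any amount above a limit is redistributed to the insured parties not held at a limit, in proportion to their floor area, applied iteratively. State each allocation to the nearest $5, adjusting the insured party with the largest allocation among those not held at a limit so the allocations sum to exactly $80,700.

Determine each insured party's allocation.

Nwosu: $19,000; Okafor: $4,805; Delacroix: $34,970; Ibarra: $6,000; Petrov: $15,925

Sum of floor area: 13,658.
Pro-rata shares before constraints: Nwosu 32,509.25; Okafor 3,657.44; Delacroix 26,630.17; Ibarra 5,778.64; Petrov 12,124.50.
Capped: Nwosu ($19,000); remaining pool $61,700 reallocated over remaining floor area 8,156.
Capped: Ibarra ($6,000); remaining pool $55,700 reallocated over remaining floor area 7,178.
Shares after redistribution: Okafor 4,803.33 → $4,805; Delacroix 34,973.52 → $34,975; Petrov 15,923.15 → $15,925.
Rounding difference −$5 applied to Delacroix → $34,970.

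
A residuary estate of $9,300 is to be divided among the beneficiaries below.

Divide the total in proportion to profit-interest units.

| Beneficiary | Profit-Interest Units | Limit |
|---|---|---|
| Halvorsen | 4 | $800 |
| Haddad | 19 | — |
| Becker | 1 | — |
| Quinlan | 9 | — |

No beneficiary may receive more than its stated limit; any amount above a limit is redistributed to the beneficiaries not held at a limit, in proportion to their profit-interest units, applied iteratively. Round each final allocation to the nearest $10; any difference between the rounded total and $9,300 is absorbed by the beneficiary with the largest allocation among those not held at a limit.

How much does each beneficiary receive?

Total profit-interest units = 33.
Proportional shares (ignoring caps): Halvorsen 1,127.27; Haddad 5,354.55; Becker 281.82; Quinlan 2,536.36.
Cap binds for Halvorsen ($800); balance $8,500 reallocated over remaining profit-interest units 29.
Shares after redistribution: Haddad 5,568.97 → $5,570; Becker 293.10 → $290; Quinlan 2,637.93 → $2,640.

Halvorsen: $800 | Haddad: $5,570 | Becker: $290 | Quinlan: $2,640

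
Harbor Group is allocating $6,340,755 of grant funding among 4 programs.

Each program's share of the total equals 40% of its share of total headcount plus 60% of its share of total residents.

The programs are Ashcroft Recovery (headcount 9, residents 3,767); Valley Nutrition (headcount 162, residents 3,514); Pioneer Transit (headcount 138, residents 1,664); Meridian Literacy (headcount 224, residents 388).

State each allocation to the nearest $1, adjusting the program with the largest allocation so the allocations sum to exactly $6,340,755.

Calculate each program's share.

Headcount total 533; residents total 9,333.
Blended shares (40% headcount + 60% residents): Ashcroft Recovery 0.2489; Valley Nutrition 0.3475; Pioneer Transit 0.2105; Meridian Literacy 0.1930.
Pro-rata amounts: Ashcroft Recovery 1,578,386.11; Valley Nutrition 2,203,311.25; Pioneer Transit 1,334,982.41; Meridian Literacy 1,224,075.23.
Rounded to nearest $1: Ashcroft Recovery $1,578,386; Valley Nutrition $2,203,311; Pioneer Transit $1,334,982; Meridian Literacy $1,224,075. Sum = $6,340,754.
Difference $6,340,755 − $6,340,754 = +$1 applied to largest allocation (Valley Nutrition): Valley Nutrition becomes $2,203,312.

Ashcroft Recovery: $1,578,386; Valley Nutrition: $2,203,312; Pioneer Transit: $1,334,982; Meridian Literacy: $1,224,075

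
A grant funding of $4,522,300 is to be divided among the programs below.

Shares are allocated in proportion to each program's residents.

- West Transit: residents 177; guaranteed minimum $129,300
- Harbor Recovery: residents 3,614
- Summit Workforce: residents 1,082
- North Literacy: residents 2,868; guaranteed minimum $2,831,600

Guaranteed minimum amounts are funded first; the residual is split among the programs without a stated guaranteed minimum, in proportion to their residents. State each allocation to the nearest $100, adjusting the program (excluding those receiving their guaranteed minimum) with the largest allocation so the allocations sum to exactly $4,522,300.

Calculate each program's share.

Minimums first: West Transit $129,300; North Literacy $2,831,600. Residual $1,561,400.
Residual split over remaining residents 4,696: Harbor Recovery 1,201,639.61 → $1,201,600; Summit Workforce 359,760.39 → $359,800.

West Transit: $129,300 | Harbor Recovery: $1,201,600 | Summit Workforce: $359,800 | North Literacy: $2,831,600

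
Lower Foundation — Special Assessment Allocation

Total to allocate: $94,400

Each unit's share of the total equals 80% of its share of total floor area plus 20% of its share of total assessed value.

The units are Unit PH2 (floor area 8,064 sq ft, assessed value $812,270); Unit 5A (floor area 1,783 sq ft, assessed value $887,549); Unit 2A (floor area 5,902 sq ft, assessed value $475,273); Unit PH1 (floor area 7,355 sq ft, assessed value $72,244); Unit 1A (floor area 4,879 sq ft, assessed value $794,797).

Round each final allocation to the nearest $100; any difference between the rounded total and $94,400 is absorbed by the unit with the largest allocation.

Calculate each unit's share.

Floor area total 27,983; assessed value total 3,042,133.
Composite weights (80% floor area + 20% assessed value): Unit PH2 0.2839; Unit 5A 0.1093; Unit 2A 0.2000; Unit PH1 0.2150; Unit 1A 0.1917.
Proportional shares: Unit PH2 26,804.06; Unit 5A 10,320.21; Unit 2A 18,877.83; Unit PH1 20,297.90; Unit 1A 18,100.00.
Rounded to nearest $100: Unit PH2 $26,800; Unit 5A $10,300; Unit 2A $18,900; Unit PH1 $20,300; Unit 1A $18,100. Sum = $94,400.
Sum already equals the total — no adjustment.

Unit PH2: $26,800 | Unit 5A: $10,300 | Unit 2A: $18,900 | Unit PH1: $20,300 | Unit 1A: $18,100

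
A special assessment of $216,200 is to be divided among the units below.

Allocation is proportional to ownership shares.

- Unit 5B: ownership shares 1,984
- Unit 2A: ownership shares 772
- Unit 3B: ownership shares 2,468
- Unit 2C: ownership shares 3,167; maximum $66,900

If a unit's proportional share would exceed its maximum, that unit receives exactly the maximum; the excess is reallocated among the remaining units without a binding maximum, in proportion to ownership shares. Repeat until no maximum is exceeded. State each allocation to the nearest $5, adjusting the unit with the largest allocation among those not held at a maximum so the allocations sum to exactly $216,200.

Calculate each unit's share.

Unit 5B: $56,700 | Unit 2A: $22,065 | Unit 3B: $70,535 | Unit 2C: $66,900

Sum of ownership shares: 8,391.
Proportional shares (ignoring caps): Unit 5B 51,119.15; Unit 2A 19,891.12; Unit 3B 63,589.75; Unit 2C 81,599.98.
Held at cap: Unit 2C ($66,900); residual $149,300 reallocated over remaining ownership shares 5,224.
Redistributed shares: Unit 5B 56,701.99 → $56,700; Unit 2A 22,063.48 → $22,065; Unit 3B 70,534.53 → $70,535.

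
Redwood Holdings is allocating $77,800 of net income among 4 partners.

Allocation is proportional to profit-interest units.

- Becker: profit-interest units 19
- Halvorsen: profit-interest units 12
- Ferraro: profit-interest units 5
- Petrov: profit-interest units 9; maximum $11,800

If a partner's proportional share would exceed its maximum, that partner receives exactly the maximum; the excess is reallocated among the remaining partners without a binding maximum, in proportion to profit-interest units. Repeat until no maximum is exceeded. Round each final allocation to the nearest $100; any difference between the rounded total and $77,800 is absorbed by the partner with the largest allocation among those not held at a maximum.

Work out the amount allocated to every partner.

Profit-interest units total: 45.
Unconstrained shares: Becker 32,848.89; Halvorsen 20,746.67; Ferraro 8,644.44; Petrov 15,560.00.
Held at cap: Petrov ($11,800); remaining pool $66,000 reallocated over remaining profit-interest units 36.
Remaining shares: Becker 34,833.33 → $34,800; Halvorsen 22,000.00 → $22,000; Ferraro 9,166.67 → $9,200.

Becker: $34,800 | Halvorsen: $22,000 | Ferraro: $9,200 | Petrov: $11,800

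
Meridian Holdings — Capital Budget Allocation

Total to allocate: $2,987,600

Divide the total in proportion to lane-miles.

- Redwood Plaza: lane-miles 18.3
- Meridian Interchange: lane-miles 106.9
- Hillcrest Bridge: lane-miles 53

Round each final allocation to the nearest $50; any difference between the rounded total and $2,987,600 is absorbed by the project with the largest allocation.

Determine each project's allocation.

Redwood Plaza: $306,800 · Meridian Interchange: $1,792,250 · Hillcrest Bridge: $888,550

Lane-miles total: 178.2.
Pro-rata amounts: Redwood Plaza 18.3/178.2 × $2,987,600 = 306,807.41; Meridian Interchange 106.9/178.2 × $2,987,600 = 1,792,224.69; Hillcrest Bridge 53/178.2 × $2,987,600 = 888,567.90.
Rounded to nearest $50: Redwood Plaza $306,800; Meridian Interchange $1,792,200; Hillcrest Bridge $888,550. Sum = $2,987,550.
Difference $2,987,600 − $2,987,550 = +$50 applied to largest allocation (Meridian Interchange): Meridian Interchange becomes $1,792,250.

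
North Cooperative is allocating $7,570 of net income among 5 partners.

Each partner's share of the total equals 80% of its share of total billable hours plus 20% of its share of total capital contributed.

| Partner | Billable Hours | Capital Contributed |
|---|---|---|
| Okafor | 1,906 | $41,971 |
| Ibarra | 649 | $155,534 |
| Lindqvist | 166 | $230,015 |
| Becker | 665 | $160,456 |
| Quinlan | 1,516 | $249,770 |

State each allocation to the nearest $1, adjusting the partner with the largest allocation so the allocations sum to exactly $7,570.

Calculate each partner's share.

Totals — billable hours 4,902, capital contributed 837,746.
Composite weights (80% billable hours + 20% capital contributed): Okafor 0.3211; Ibarra 0.1430; Lindqvist 0.0820; Becker 0.1468; Quinlan 0.3070.
Pro-rata amounts: Okafor 2,430.55; Ibarra 1,082.87; Lindqvist 620.77; Becker 1,111.53; Quinlan 2,324.28.
At nearest $1: Okafor $2,431; Ibarra $1,083; Lindqvist $621; Becker $1,112; Quinlan $2,324. Sum = $7,571.
Difference $7,570 − $7,571 = −$1 applied to largest allocation (Okafor): Okafor becomes $2,430.

Okafor: $2,430 | Ibarra: $1,083 | Lindqvist: $621 | Becker: $1,112 | Quinlan: $2,324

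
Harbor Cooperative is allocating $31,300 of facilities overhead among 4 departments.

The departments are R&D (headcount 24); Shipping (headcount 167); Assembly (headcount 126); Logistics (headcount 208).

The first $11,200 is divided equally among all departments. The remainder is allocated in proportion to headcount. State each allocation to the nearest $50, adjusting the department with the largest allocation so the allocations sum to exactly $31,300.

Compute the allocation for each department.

R&D: $3,700 | Shipping: $9,200 | Assembly: $7,600 | Logistics: $10,800

First tranche $11,200 split equally: $2,800 each.
Remainder $20,100 by headcount (total 525): R&D 918.86 → $900; Shipping 6,393.71 → $6,400; Assembly 4,824.00 → $4,800; Logistics 7,963.43 → $7,950.
Rounding difference +$50 on remainder applied to Logistics.
Totals: R&D $2,800 + $900 = $3,700; Shipping $2,800 + $6,400 = $9,200; Assembly $2,800 + $4,800 = $7,600; Logistics $2,800 + $8,000 = $10,800.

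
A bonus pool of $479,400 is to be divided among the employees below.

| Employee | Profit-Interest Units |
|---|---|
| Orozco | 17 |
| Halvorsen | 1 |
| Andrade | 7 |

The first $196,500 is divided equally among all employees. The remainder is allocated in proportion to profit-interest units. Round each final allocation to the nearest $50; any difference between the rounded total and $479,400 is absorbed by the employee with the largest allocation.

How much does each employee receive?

Orozco: $257,900 · Halvorsen: $76,800 · Andrade: $144,700

$196,500 shared equally gives $65,500 per employee.
Remainder $282,900 by profit-interest units (total 25): Orozco 192,372.00 → $192,350; Halvorsen 11,316.00 → $11,300; Andrade 79,212.00 → $79,200.
Rounding difference +$50 on remainder applied to Orozco.
Totals: Orozco $65,500 + $192,400 = $257,900; Halvorsen $65,500 + $11,300 = $76,800; Andrade $65,500 + $79,200 = $144,700.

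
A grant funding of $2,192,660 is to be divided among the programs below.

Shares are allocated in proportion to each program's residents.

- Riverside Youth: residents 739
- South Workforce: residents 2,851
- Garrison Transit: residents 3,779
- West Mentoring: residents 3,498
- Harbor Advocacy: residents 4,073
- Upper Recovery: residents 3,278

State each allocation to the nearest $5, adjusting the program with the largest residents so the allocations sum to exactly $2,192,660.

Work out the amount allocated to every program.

Riverside Youth: $88,945 · South Workforce: $343,135 · Garrison Transit: $454,830 · West Mentoring: $421,010 · Harbor Advocacy: $490,210 · Upper Recovery: $394,530

Sum of residents: 18,218.
Pro-rata amounts: Riverside Youth 739/18,218 × $2,192,660 = 88,943.67; South Workforce 2,851/18,218 × $2,192,660 = 343,137.21; Garrison Transit 3,779/18,218 × $2,192,660 = 454,828.31; West Mentoring 3,498/18,218 × $2,192,660 = 421,008.05; Harbor Advocacy 4,073/18,218 × $2,192,660 = 490,213.21; Upper Recovery 3,278/18,218 × $2,192,660 = 394,529.56.
Rounded to nearest $5: Riverside Youth $88,945; South Workforce $343,135; Garrison Transit $454,830; West Mentoring $421,010; Harbor Advocacy $490,215; Upper Recovery $394,530. Sum = $2,192,665.
Difference $2,192,660 − $2,192,665 = −$5 applied to largest residents (Harbor Advocacy): Harbor Advocacy becomes $490,210.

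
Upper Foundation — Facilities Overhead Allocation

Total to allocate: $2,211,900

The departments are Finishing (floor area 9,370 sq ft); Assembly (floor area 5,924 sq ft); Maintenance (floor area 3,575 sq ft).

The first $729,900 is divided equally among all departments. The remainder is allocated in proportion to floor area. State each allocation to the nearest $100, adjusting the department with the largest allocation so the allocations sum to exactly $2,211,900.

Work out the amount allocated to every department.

Finishing: $979,200 | Assembly: $708,600 | Maintenance: $524,100

Equal tier: $729,900 ÷ 3 = $243,300 apiece.
Remainder $1,482,000 by floor area (total 18,869): Finishing 735,934.07 → $735,900; Assembly 465,279.98 → $465,300; Maintenance 280,785.95 → $280,800.
Totals: Finishing $243,300 + $735,900 = $979,200; Assembly $243,300 + $465,300 = $708,600; Maintenance $243,300 + $280,800 = $524,100.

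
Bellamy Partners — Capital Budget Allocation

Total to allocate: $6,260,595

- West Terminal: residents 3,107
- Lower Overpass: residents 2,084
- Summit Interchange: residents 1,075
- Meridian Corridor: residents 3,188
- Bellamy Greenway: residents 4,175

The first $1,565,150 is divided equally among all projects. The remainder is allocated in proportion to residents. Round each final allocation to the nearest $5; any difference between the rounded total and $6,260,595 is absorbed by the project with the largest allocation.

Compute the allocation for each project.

Equal tier: $1,565,150 ÷ 5 = $313,030 apiece.
Remainder $4,695,445 by residents (total 13,629): West Terminal 1,070,419.52 → $1,070,420; Lower Overpass 717,976.92 → $717,975; Summit Interchange 370,357.57 → $370,360; Meridian Corridor 1,098,325.53 → $1,098,325; Bellamy Greenway 1,438,365.46 → $1,438,365.
Totals: West Terminal $313,030 + $1,070,420 = $1,383,450; Lower Overpass $313,030 + $717,975 = $1,031,005; Summit Interchange $313,030 + $370,360 = $683,390; Meridian Corridor $313,030 + $1,098,325 = $1,411,355; Bellamy Greenway $313,030 + $1,438,365 = $1,751,395.

West Terminal: $1,383,450 · Lower Overpass: $1,031,005 · Summit Interchange: $683,390 · Meridian Corridor: $1,411,355 · Bellamy Greenway: $1,751,395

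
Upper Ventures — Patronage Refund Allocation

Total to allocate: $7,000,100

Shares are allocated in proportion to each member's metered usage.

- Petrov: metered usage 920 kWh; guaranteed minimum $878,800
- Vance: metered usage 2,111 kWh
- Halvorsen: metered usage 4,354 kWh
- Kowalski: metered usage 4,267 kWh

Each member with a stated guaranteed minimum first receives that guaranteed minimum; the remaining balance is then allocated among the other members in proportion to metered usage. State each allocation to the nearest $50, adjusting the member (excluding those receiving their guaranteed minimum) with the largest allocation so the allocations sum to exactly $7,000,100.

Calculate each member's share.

Minimums first: Petrov $878,800. Residual $6,121,300.
Residual split over remaining metered usage 10,732: Vance 1,204,068.61 → $1,204,050; Halvorsen 2,483,427.15 → $2,483,450; Kowalski 2,433,804.24 → $2,433,800.

Petrov: $878,800 | Vance: $1,204,050 | Halvorsen: $2,483,450 | Kowalski: $2,433,800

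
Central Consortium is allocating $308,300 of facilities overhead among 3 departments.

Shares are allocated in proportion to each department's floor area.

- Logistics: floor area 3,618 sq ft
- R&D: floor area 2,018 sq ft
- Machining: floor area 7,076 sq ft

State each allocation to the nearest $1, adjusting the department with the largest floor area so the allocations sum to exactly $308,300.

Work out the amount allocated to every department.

Total floor area = 3,618 + 2,018 + 7,076 = 12,712.
Unrounded shares: Logistics 87,746.18; R&D 48,941.90; Machining 171,611.93.
At nearest $1: Logistics $87,746; R&D $48,942; Machining $171,612. Sum = $308,300.
No rounding difference to absorb.

Logistics: $87,746 · R&D: $48,942 · Machining: $171,612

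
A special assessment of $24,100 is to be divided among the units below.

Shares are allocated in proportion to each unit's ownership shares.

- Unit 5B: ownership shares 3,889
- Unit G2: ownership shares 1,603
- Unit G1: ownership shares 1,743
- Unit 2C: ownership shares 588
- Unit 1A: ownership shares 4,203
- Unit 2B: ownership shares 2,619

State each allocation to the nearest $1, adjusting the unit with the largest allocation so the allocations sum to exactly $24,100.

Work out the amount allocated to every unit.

Unit 5B: $6,400 · Unit G2: $2,638 · Unit G1: $2,868 · Unit 2C: $968 · Unit 1A: $6,916 · Unit 2B: $4,310

Total ownership shares = 14,645.
Unrounded shares: Unit 5B 3,889/14,645 × $24,100 = 6,399.79; Unit G2 1,603/14,645 × $24,100 = 2,637.92; Unit G1 1,743/14,645 × $24,100 = 2,868.30; Unit 2C 588/14,645 × $24,100 = 967.62; Unit 1A 4,203/14,645 × $24,100 = 6,916.51; Unit 2B 2,619/14,645 × $24,100 = 4,309.86.
At nearest $1: Unit 5B $6,400; Unit G2 $2,638; Unit G1 $2,868; Unit 2C $968; Unit 1A $6,917; Unit 2B $4,310. Sum = $24,101.
Difference $24,100 − $24,101 = −$1 applied to largest allocation (Unit 1A): Unit 1A becomes $6,916.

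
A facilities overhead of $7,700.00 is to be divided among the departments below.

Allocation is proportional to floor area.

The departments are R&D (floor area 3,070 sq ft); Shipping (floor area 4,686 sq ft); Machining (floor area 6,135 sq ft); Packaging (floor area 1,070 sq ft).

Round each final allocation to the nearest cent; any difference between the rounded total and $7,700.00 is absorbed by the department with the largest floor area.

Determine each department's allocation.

Combined floor area = 3,070 + 4,686 + 6,135 + 1,070 = 14,961.
Pro-rata amounts: R&D 1,580.0414; Shipping 2,411.7506; Machining 3,157.5095; Packaging 550.6985.
Rounded to nearest cent: R&D $1,580.04; Shipping $2,411.75; Machining $3,157.51; Packaging $550.70. Sum = $7,700.00.
Sum already equals the total — no adjustment.

R&D: $1,580.04 | Shipping: $2,411.75 | Machining: $3,157.51 | Packaging: $550.70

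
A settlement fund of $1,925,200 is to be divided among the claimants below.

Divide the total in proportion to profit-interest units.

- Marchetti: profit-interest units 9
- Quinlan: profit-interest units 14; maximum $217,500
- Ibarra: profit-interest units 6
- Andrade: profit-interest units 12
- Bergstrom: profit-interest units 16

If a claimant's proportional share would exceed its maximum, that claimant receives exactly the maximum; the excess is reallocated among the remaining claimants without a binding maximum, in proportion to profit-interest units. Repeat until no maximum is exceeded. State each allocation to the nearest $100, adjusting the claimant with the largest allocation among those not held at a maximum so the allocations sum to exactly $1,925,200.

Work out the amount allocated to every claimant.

Marchetti: $357,400 · Quinlan: $217,500 · Ibarra: $238,300 · Andrade: $476,600 · Bergstrom: $635,400

Combined profit-interest units = 57.
Pro-rata shares before constraints: Marchetti 303,978.95; Quinlan 472,856.14; Ibarra 202,652.63; Andrade 405,305.26; Bergstrom 540,407.02.
Held at cap: Quinlan ($217,500); remaining pool $1,707,700 reallocated over remaining profit-interest units 43.
Remaining shares: Marchetti 357,425.58 → $357,400; Ibarra 238,283.72 → $238,300; Andrade 476,567.44 → $476,600; Bergstrom 635,423.26 → $635,400.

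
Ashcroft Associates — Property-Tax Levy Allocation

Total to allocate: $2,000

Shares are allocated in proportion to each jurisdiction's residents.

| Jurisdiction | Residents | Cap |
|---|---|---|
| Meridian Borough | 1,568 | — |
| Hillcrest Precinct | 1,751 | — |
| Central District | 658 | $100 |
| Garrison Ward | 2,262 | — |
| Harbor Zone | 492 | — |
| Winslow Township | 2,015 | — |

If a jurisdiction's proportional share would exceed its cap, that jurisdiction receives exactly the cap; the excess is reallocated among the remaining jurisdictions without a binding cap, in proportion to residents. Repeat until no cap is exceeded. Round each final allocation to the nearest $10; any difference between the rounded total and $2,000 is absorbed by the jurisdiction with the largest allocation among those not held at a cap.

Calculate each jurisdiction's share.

Residents total: 8,746.
Proportional shares (ignoring caps): Meridian Borough 358.56; Hillcrest Precinct 400.41; Central District 150.47; Garrison Ward 517.27; Harbor Zone 112.51; Winslow Township 460.78.
Cap binds for Central District ($100); residual $1,900 reallocated over remaining residents 8,088.
Redistributed shares: Meridian Borough 368.35 → $370; Hillcrest Precinct 411.34 → $410; Garrison Ward 531.38 → $530; Harbor Zone 115.58 → $120; Winslow Township 473.36 → $470.

Meridian Borough: $370 | Hillcrest Precinct: $410 | Central District: $100 | Garrison Ward: $530 | Harbor Zone: $120 | Winslow Township: $470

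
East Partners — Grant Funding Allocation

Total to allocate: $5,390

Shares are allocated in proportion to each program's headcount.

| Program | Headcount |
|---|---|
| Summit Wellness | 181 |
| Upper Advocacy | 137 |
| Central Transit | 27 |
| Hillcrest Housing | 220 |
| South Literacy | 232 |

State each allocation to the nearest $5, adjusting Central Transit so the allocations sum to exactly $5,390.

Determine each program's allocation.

Combined headcount = 797.
Proportional shares: Summit Wellness 181/797 × $5,390 = 1,224.08; Upper Advocacy 137/797 × $5,390 = 926.51; Central Transit 27/797 × $5,390 = 182.60; Hillcrest Housing 220/797 × $5,390 = 1,487.83; South Literacy 232/797 × $5,390 = 1,568.98.
At nearest $5: Summit Wellness $1,225; Upper Advocacy $925; Central Transit $185; Hillcrest Housing $1,490; South Literacy $1,570. Sum = $5,395.
Difference $5,390 − $5,395 = −$5 applied to Central Transit: Central Transit becomes $180.

Summit Wellness: $1,225; Upper Advocacy: $925; Central Transit: $180; Hillcrest Housing: $1,490; South Literacy: $1,570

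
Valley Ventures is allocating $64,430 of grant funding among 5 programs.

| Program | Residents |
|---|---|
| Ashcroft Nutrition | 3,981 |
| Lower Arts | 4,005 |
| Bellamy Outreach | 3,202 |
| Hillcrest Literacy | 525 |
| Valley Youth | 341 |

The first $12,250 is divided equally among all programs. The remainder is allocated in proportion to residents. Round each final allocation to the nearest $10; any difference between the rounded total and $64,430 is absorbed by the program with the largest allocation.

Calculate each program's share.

Ashcroft Nutrition: $19,680 | Lower Arts: $19,790 | Bellamy Outreach: $16,310 | Hillcrest Literacy: $4,720 | Valley Youth: $3,930

$12,250 shared equally gives $2,450 per program.
Remainder $52,180 by residents (total 12,054): Ashcroft Nutrition 17,233.17 → $17,230; Lower Arts 17,337.06 → $17,340; Bellamy Outreach 13,860.99 → $13,860; Hillcrest Literacy 2,272.65 → $2,270; Valley Youth 1,476.14 → $1,480.
Totals: Ashcroft Nutrition $2,450 + $17,230 = $19,680; Lower Arts $2,450 + $17,340 = $19,790; Bellamy Outreach $2,450 + $13,860 = $16,310; Hillcrest Literacy $2,450 + $2,270 = $4,720; Valley Youth $2,450 + $1,480 = $3,930.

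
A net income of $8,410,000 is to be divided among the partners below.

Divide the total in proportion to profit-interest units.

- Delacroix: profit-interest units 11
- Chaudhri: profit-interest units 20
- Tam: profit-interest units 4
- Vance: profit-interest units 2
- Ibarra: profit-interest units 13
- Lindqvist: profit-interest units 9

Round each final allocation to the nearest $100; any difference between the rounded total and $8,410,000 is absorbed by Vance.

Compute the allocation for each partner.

Delacroix: $1,568,000 · Chaudhri: $2,850,800 · Tam: $570,200 · Vance: $285,000 · Ibarra: $1,853,100 · Lindqvist: $1,282,900

Sum of profit-interest units: 59.
Pro-rata amounts: Delacroix 11/59 × $8,410,000 = 1,567,966.10; Chaudhri 20/59 × $8,410,000 = 2,850,847.46; Tam 4/59 × $8,410,000 = 570,169.49; Vance 2/59 × $8,410,000 = 285,084.75; Ibarra 13/59 × $8,410,000 = 1,853,050.85; Lindqvist 9/59 × $8,410,000 = 1,282,881.36.
Rounded to nearest $100: Delacroix $1,568,000; Chaudhri $2,850,800; Tam $570,200; Vance $285,100; Ibarra $1,853,100; Lindqvist $1,282,900. Sum = $8,410,100.
Difference $8,410,000 − $8,410,100 = −$100 applied to Vance: Vance becomes $285,000.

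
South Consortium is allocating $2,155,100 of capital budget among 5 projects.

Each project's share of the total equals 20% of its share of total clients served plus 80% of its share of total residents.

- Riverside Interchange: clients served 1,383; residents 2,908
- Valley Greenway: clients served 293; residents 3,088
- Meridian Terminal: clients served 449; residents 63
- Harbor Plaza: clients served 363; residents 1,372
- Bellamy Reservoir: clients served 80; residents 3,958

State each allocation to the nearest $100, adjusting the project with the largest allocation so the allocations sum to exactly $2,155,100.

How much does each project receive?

Totals — clients served 2,568, residents 11,389.
Composite weights (20% clients served + 80% residents): Riverside Interchange 0.3120; Valley Greenway 0.2397; Meridian Terminal 0.0394; Harbor Plaza 0.1246; Bellamy Reservoir 0.2843.
Raw shares: Riverside Interchange 672,342.83; Valley Greenway 516,642.92; Meridian Terminal 84,898.38; Harbor Plaza 268,621.84; Bellamy Reservoir 612,594.03.
At nearest $100: Riverside Interchange $672,300; Valley Greenway $516,600; Meridian Terminal $84,900; Harbor Plaza $268,600; Bellamy Reservoir $612,600. Sum = $2,155,000.
Difference $2,155,100 − $2,155,000 = +$100 applied to largest allocation (Riverside Interchange): Riverside Interchange becomes $672,400.

Riverside Interchange: $672,400; Valley Greenway: $516,600; Meridian Terminal: $84,900; Harbor Plaza: $268,600; Bellamy Reservoir: $612,600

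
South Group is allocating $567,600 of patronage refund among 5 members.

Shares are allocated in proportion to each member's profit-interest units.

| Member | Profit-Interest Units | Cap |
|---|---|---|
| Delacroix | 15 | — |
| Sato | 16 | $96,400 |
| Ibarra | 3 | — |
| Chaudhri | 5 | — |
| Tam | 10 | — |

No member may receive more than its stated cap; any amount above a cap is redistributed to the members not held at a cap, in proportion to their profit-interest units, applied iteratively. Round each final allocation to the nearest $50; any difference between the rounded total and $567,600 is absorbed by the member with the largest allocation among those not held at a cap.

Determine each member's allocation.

Profit-interest units total: 49.
Pro-rata shares before constraints: Delacroix 173,755.10; Sato 185,338.78; Ibarra 34,751.02; Chaudhri 57,918.37; Tam 115,836.73.
Held at cap: Sato ($96,400); remaining pool $471,200 reallocated over remaining profit-interest units 33.
Redistributed shares: Delacroix 214,181.82 → $214,200; Ibarra 42,836.36 → $42,850; Chaudhri 71,393.94 → $71,400; Tam 142,787.88 → $142,800.
Rounding difference −$50 applied to Delacroix → $214,150.

Delacroix: $214,150 | Sato: $96,400 | Ibarra: $42,850 | Chaudhri: $71,400 | Tam: $142,800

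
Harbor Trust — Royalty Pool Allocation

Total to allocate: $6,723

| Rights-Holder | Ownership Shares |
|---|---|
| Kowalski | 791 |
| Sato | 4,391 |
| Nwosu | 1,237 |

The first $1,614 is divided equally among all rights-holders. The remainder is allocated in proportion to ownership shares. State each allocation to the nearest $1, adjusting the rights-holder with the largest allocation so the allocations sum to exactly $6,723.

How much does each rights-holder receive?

Kowalski: $1,168; Sato: $4,032; Nwosu: $1,523

Equal tier: $1,614 ÷ 3 = $538 apiece.
Remainder $5,109 by ownership shares (total 6,419): Kowalski 629.57 → $630; Sato 3,494.88 → $3,495; Nwosu 984.55 → $985.
Rounding difference −$1 on remainder applied to Sato.
Totals: Kowalski $538 + $630 = $1,168; Sato $538 + $3,494 = $4,032; Nwosu $538 + $985 = $1,523.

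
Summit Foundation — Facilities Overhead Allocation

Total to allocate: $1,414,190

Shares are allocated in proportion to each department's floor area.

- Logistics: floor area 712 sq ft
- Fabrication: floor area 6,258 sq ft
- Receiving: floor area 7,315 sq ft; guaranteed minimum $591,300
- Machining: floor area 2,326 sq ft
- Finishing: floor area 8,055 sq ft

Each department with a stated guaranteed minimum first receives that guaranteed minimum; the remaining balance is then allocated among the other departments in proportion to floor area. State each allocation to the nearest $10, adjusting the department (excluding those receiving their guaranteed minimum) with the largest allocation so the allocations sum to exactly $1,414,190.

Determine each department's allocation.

Logistics: $33,770 · Fabrication: $296,790 · Receiving: $591,300 · Machining: $110,310 · Finishing: $382,020

Guaranteed amounts: Receiving $591,300. Residual $822,890.
Residual split over remaining floor area 17,351: Logistics 33,767.37 → $33,770; Fabrication 296,792.44 → $296,790; Machining 110,313.07 → $110,310; Finishing 382,017.11 → $382,020.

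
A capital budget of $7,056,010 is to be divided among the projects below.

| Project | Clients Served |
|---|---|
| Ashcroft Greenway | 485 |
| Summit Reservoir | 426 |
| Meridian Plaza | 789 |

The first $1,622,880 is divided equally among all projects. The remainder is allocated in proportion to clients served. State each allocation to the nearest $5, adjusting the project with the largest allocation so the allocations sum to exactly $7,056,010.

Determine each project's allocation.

Equal tier: $1,622,880 ÷ 3 = $540,960 apiece.
Remainder $5,433,130 by clients served (total 1,700): Ashcroft Greenway 1,550,040.03 → $1,550,040; Summit Reservoir 1,361,478.46 → $1,361,480; Meridian Plaza 2,521,611.51 → $2,521,610.
Totals: Ashcroft Greenway $540,960 + $1,550,040 = $2,091,000; Summit Reservoir $540,960 + $1,361,480 = $1,902,440; Meridian Plaza $540,960 + $2,521,610 = $3,062,570.

Ashcroft Greenway: $2,091,000 | Summit Reservoir: $1,902,440 | Meridian Plaza: $3,062,570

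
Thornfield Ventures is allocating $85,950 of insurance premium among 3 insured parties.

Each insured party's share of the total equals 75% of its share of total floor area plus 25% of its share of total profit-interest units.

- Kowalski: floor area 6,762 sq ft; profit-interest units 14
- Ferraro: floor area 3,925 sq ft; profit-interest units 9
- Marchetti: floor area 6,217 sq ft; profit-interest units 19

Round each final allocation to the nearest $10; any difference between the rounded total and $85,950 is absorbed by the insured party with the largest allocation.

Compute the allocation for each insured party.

Floor area total 16,904; profit-interest units total 42.
Combined weights (75% floor area + 25% profit-interest units): Kowalski 0.3834; Ferraro 0.2277; Marchetti 0.3889.
Pro-rata amounts: Kowalski 32,949.03; Ferraro 19,572.24; Marchetti 33,428.73.
At nearest $10: Kowalski $32,950; Ferraro $19,570; Marchetti $33,430. Sum = $85,950.
Sum already equals the total — no adjustment.

Kowalski: $32,950 | Ferraro: $19,570 | Marchetti: $33,430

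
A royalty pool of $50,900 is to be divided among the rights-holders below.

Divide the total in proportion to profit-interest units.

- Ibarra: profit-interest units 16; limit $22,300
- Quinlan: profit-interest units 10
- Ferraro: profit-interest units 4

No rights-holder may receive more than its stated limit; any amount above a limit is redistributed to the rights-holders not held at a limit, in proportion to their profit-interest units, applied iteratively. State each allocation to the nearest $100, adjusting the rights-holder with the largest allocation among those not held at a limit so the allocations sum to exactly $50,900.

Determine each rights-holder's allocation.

Combined profit-interest units = 30.
Unconstrained shares: Ibarra 27,146.67; Quinlan 16,966.67; Ferraro 6,786.67.
Held at cap: Ibarra ($22,300); residual $28,600 reallocated over remaining profit-interest units 14.
Shares after redistribution: Quinlan 20,428.57 → $20,400; Ferraro 8,171.43 → $8,200.

Ibarra: $22,300 · Quinlan: $20,400 · Ferraro: $8,200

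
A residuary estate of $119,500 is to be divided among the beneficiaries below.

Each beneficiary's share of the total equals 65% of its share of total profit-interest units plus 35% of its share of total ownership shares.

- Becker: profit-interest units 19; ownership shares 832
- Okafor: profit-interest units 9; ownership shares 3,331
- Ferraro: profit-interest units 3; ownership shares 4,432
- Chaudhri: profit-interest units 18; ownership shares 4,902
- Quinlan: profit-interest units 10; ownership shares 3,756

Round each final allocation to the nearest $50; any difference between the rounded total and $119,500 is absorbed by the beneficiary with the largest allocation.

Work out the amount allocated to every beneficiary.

Totals — profit-interest units 59, ownership shares 17,253.
Composite weights (65% profit-interest units + 35% ownership shares): Becker 0.2262; Okafor 0.1667; Ferraro 0.1230; Chaudhri 0.2977; Quinlan 0.1864.
Proportional shares: Becker 27,030.93; Okafor 19,923.79; Ferraro 14,693.70; Chaudhri 35,580.96; Quinlan 22,270.61.
After rounding ($50): Becker $27,050; Okafor $19,900; Ferraro $14,700; Chaudhri $35,600; Quinlan $22,250. Sum = $119,500.
Sum already equals the total — no adjustment.

Becker: $27,050 · Okafor: $19,900 · Ferraro: $14,700 · Chaudhri: $35,600 · Quinlan: $22,250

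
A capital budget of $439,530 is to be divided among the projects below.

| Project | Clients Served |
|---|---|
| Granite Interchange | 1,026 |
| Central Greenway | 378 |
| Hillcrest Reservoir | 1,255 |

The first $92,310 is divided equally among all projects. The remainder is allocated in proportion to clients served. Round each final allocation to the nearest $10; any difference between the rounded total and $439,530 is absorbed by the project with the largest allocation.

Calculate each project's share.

First tranche $92,310 split equally: $30,770 each.
Remainder $347,220 by clients served (total 2,659): Granite Interchange 133,978.08 → $133,980; Central Greenway 49,360.35 → $49,360; Hillcrest Reservoir 163,881.57 → $163,880.
Totals: Granite Interchange $30,770 + $133,980 = $164,750; Central Greenway $30,770 + $49,360 = $80,130; Hillcrest Reservoir $30,770 + $163,880 = $194,650.

Granite Interchange: $164,750 | Central Greenway: $80,130 | Hillcrest Reservoir: $194,650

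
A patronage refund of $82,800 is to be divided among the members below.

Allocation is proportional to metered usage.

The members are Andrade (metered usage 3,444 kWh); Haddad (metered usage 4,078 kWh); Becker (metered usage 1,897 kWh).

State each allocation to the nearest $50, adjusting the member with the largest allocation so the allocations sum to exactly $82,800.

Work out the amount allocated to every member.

Andrade: $30,300 · Haddad: $35,800 · Becker: $16,700

Total metered usage = 9,419.
Raw shares: Andrade 3,444/9,419 × $82,800 = 30,275.32; Haddad 4,078/9,419 × $82,800 = 35,848.65; Becker 1,897/9,419 × $82,800 = 16,676.04.
After rounding ($50): Andrade $30,300; Haddad $35,850; Becker $16,700. Sum = $82,850.
Difference $82,800 − $82,850 = −$50 applied to largest allocation (Haddad): Haddad becomes $35,800.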